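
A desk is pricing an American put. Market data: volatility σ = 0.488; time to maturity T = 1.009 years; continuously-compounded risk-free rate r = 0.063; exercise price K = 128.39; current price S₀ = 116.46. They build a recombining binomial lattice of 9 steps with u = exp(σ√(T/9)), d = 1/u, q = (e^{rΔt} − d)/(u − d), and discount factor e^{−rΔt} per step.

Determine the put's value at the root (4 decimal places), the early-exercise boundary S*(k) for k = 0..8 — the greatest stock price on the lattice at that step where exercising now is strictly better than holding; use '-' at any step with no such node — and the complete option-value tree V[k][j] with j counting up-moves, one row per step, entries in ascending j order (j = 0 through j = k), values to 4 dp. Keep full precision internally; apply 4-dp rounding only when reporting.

params: Δt=0.11211 u=1.17750 d=0.84925 q=0.48083 e^(-rΔt)=0.99296
t_9 payoffs: 101.6282 91.2844 76.9425 57.0572 29.4859 0.0000 0.0000 0.0000 0.0000 0.0000
t_8: node(8,0) S=31.5121 payoff=96.8779 vs cont=95.9743 → 96.8779 [stop]  node(8,1) S=43.6920 payoff=84.6980 vs cont=83.7943 → 84.6980 [stop]  node(8,2) S=60.5797 payoff=67.8103 vs cont=66.9067 → 67.8103 [stop]  node(8,3) S=83.9947 payoff=44.3953 vs cont=43.4917 → 44.3953 [stop]  node(8,4) S=116.4600 payoff=11.9300 vs cont=15.2003 → 15.2003 [wait]  node(8,5) S=161.4736 payoff=0.0000 vs cont=0.0000 → 0.0000 [wait]  node(8,6) S=223.8858 payoff=0.0000 vs cont=0.0000 → 0.0000 [wait]  node(8,7) S=310.4212 payoff=0.0000 vs cont=0.0000 → 0.0000 [wait]  node(8,8) S=430.4039 payoff=0.0000 vs cont=0.0000 → 0.0000 [wait]  ⇒ S*(8)=83.9947
t_7: node(7,0) S=37.1056 payoff=91.2844 vs cont=90.3807 → 91.2844 [stop]  node(7,1) S=51.4475 payoff=76.9425 vs cont=76.0388 → 76.9425 [stop]  node(7,2) S=71.3328 payoff=57.0572 vs cont=56.1535 → 57.0572 [stop]  node(7,3) S=98.9041 payoff=29.4859 vs cont=30.1437 → 30.1437 [wait]  node(7,4) S=137.1321 payoff=0.0000 vs cont=7.8359 → 7.8359 [wait]  node(7,5) S=190.1359 payoff=0.0000 vs cont=0.0000 → 0.0000 [wait]  node(7,6) S=263.6264 payoff=0.0000 vs cont=0.0000 → 0.0000 [wait]  node(7,7) S=365.5222 payoff=0.0000 vs cont=0.0000 → 0.0000 [wait]  ⇒ S*(7)=71.3328
t_6: node(6,0) S=43.6920 payoff=84.6980 vs cont=83.7943 → 84.6980 [stop]  node(6,1) S=60.5797 payoff=67.8103 vs cont=66.9067 → 67.8103 [stop]  node(6,2) S=83.9947 payoff=44.3953 vs cont=43.8057 → 44.3953 [stop]  node(6,3) S=116.4600 payoff=11.9300 vs cont=19.2807 → 19.2807 [wait]  node(6,4) S=161.4736 payoff=0.0000 vs cont=4.0395 → 4.0395 [wait]  node(6,5) S=223.8858 payoff=0.0000 vs cont=0.0000 → 0.0000 [wait]  node(6,6) S=310.4212 payoff=0.0000 vs cont=0.0000 → 0.0000 [wait]  ⇒ S*(6)=83.9947
t_5: node(5,0) S=51.4475 payoff=76.9425 vs cont=76.0388 → 76.9425 [stop]  node(5,1) S=71.3328 payoff=57.0572 vs cont=56.1535 → 57.0572 [stop]  node(5,2) S=98.9041 payoff=29.4859 vs cont=32.0918 → 32.0918 [wait]  node(5,3) S=137.1321 payoff=0.0000 vs cont=11.8681 → 11.8681 [wait]  node(5,4) S=190.1359 payoff=0.0000 vs cont=2.0824 → 2.0824 [wait]  node(5,5) S=263.6264 payoff=0.0000 vs cont=0.0000 → 0.0000 [wait]  ⇒ S*(5)=71.3328
t_4: node(4,0) S=60.5797 payoff=67.8103 vs cont=66.9067 → 67.8103 [stop]  node(4,1) S=83.9947 payoff=44.3953 vs cont=44.7359 → 44.7359 [wait]  node(4,2) S=116.4600 payoff=11.9300 vs cont=22.2101 → 22.2101 [wait]  node(4,3) S=161.4736 payoff=0.0000 vs cont=7.1124 → 7.1124 [wait]  node(4,4) S=223.8858 payoff=0.0000 vs cont=1.0735 → 1.0735 [wait]  ⇒ S*(4)=60.5797
t_3: node(3,0) S=71.3328 payoff=57.0572 vs cont=56.3162 → 57.0572 [stop]  node(3,1) S=98.9041 payoff=29.4859 vs cont=33.6661 → 33.6661 [wait]  node(3,2) S=137.1321 payoff=0.0000 vs cont=14.8454 → 14.8454 [wait]  node(3,3) S=190.1359 payoff=0.0000 vs cont=4.1791 → 4.1791 [wait]  ⇒ S*(3)=71.3328
t_2: node(2,0) S=83.9947 payoff=44.3953 vs cont=45.4875 → 45.4875 [wait]  node(2,1) S=116.4600 payoff=11.9300 vs cont=24.4432 → 24.4432 [wait]  node(2,2) S=161.4736 payoff=0.0000 vs cont=9.6483 → 9.6483 [wait]  ⇒ S*(2)=-
t_1: node(1,0) S=98.9041 payoff=29.4859 vs cont=35.1197 → 35.1197 [wait]  node(1,1) S=137.1321 payoff=0.0000 vs cont=17.2073 → 17.2073 [wait]  ⇒ S*(1)=-
t_0: node(0,0) S=116.4600 payoff=11.9300 vs cont=26.3203 → 26.3203 [wait]  ⇒ S*(0)=-

price = 26.3203
boundary = - - - 71.3328 60.5797 71.3328 83.9947 71.3328 83.9947
tree:
26.3203
35.1197 17.2073
45.4875 24.4432 9.6483
57.0572 33.6661 14.8454 4.1791
67.8103 44.7359 22.2101 7.1124 1.0735
76.9425 57.0572 32.0918 11.8681 2.0824 0.0000
84.6980 67.8103 44.3953 19.2807 4.0395 0.0000 0.0000
91.2844 76.9425 57.0572 30.1437 7.8359 0.0000 0.0000 0.0000
96.8779 84.6980 67.8103 44.3953 15.2003 0.0000 0.0000 0.0000 0.0000
101.6282 91.2844 76.9425 57.0572 29.4859 0.0000 0.0000 0.0000 0.0000 0.0000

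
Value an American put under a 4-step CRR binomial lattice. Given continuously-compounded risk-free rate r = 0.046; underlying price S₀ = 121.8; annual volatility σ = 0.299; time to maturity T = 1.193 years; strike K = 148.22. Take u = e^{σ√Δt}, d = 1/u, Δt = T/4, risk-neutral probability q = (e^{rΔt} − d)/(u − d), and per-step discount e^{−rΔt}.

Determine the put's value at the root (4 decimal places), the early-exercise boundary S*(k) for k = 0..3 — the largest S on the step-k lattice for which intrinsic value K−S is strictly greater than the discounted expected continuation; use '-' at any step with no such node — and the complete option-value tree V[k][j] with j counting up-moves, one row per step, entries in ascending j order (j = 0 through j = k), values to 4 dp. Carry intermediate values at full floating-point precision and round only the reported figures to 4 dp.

price = 30.5008
boundary = - 103.4501 87.8648 103.4501
tree:
30.5008
44.7699 17.1507
60.3552 28.4452 6.3908
73.5926 44.7699 12.9941 0.0000
84.8356 60.3552 26.4200 0.0000 0.0000

Δt=0.29825  u=1.17738  d=0.84934  q=0.50138  discount=0.98637
step 4 (expiry): payoffs max(K−S,0) = 84.8356 60.3552 26.4200 0.0000 0.0000
step 3: (k=3,j=0): S=74.6274, (K−S)⁺=73.5926, hold=71.5729 ⇒ V=73.5926 exercise | (k=3,j=1): S=103.4501, (K−S)⁺=44.7699, hold=42.7503 ⇒ V=44.7699 exercise | (k=3,j=2): S=143.4047, (K−S)⁺=4.8153, hold=12.9941 ⇒ V=12.9941 continue | (k=3,j=3): S=198.7907, (K−S)⁺=0.0000, hold=0.0000 ⇒ V=0.0000 continue  boundary S*=103.4501
step 2: (k=2,j=0): S=87.8648, (K−S)⁺=60.3552, hold=58.3356 ⇒ V=60.3552 exercise | (k=2,j=1): S=121.8000, (K−S)⁺=26.4200, hold=28.4452 ⇒ V=28.4452 continue | (k=2,j=2): S=168.8417, (K−S)⁺=0.0000, hold=6.3908 ⇒ V=6.3908 continue  boundary S*=87.8648
step 1: (k=1,j=0): S=103.4501, (K−S)⁺=44.7699, hold=43.7518 ⇒ V=44.7699 exercise | (k=1,j=1): S=143.4047, (K−S)⁺=4.8153, hold=17.1507 ⇒ V=17.1507 continue  boundary S*=103.4501
step 0: (k=0,j=0): S=121.8000, (K−S)⁺=26.4200, hold=30.5008 ⇒ V=30.5008 continue  boundary S*=-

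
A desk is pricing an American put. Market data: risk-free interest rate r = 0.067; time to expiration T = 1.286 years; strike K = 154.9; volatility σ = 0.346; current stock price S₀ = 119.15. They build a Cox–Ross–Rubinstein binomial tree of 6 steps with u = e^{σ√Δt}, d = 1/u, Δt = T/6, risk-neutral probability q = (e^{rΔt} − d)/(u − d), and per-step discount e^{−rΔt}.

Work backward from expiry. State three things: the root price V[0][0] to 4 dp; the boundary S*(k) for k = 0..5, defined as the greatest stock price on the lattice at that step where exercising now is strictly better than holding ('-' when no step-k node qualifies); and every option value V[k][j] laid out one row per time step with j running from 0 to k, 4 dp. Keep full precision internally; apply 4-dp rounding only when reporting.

Δt=0.21433, u=1.17373, d=0.85199, q=0.50499, disc=e^(-rΔt)=0.98574
k=6 terminal: V=max(K-S,0) → 109.3288 92.1195 68.4113 35.7500 0.0000 0.0000 0.0000
k=5: j=0 S=53.4881 intr=101.4119 cont=99.2033 V=101.4119[EX]; j=1 S=73.6872 intr=81.2128 cont=79.0043 V=81.2128[EX]; j=2 S=101.5142 intr=53.3858 cont=51.1773 V=53.3858[EX]; j=3 S=139.8496 intr=15.0504 cont=17.4441 V=17.4441[hold]; j=4 S=192.6620 intr=0.0000 cont=0.0000 V=0.0000[hold]; j=5 S=265.4182 intr=0.0000 cont=0.0000 V=0.0000[hold]  S*(5)=101.5142
k=4: j=0 S=62.7805 intr=92.1195 cont=89.9110 V=92.1195[EX]; j=1 S=86.4887 intr=68.4113 cont=66.2028 V=68.4113[EX]; j=2 S=119.1500 intr=35.7500 cont=34.7331 V=35.7500[EX]; j=3 S=164.1454 intr=0.0000 cont=8.5118 V=8.5118[hold]; j=4 S=226.1327 intr=0.0000 cont=0.0000 V=0.0000[hold]  S*(4)=119.1500
k=3: j=0 S=73.6872 intr=81.2128 cont=79.0043 V=81.2128[EX]; j=1 S=101.5142 intr=53.3858 cont=51.1773 V=53.3858[EX]; j=2 S=139.8496 intr=15.0504 cont=21.6813 V=21.6813[hold]; j=3 S=192.6620 intr=0.0000 cont=4.1533 V=4.1533[hold]  S*(3)=101.5142
k=2: j=0 S=86.4887 intr=68.4113 cont=66.2028 V=68.4113[EX]; j=1 S=119.1500 intr=35.7500 cont=36.8423 V=36.8423[hold]; j=2 S=164.1454 intr=0.0000 cont=12.6468 V=12.6468[hold]  S*(2)=86.4887
k=1: j=0 S=101.5142 intr=53.3858 cont=51.7210 V=53.3858[EX]; j=1 S=139.8496 intr=15.0504 cont=24.2727 V=24.2727[hold]  S*(1)=101.5142
k=0: j=0 S=119.1500 intr=35.7500 cont=38.1323 V=38.1323[hold]  S*(0)=-

price = 38.1323
boundary = - 101.5142 86.4887 101.5142 119.1500 101.5142
tree:
38.1323
53.3858 24.2727
68.4113 36.8423 12.6468
81.2128 53.3858 21.6813 4.1533
92.1195 68.4113 35.7500 8.5118 0.0000
101.4119 81.2128 53.3858 17.4441 0.0000 0.0000
109.3288 92.1195 68.4113 35.7500 0.0000 0.0000 0.0000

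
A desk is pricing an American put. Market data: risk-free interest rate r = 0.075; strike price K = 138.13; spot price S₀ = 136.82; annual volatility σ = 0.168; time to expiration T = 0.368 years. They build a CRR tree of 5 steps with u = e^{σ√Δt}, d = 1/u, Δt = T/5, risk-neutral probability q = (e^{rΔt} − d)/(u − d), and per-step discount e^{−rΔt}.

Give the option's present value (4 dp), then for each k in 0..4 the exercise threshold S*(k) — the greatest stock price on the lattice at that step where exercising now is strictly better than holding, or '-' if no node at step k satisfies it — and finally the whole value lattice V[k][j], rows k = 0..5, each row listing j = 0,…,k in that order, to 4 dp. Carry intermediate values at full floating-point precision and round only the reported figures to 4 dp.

price = 4.9544
boundary = - - 124.8998 119.3350 124.8998
tree:
4.9544
8.2698 2.2841
13.2302 4.2833 0.6668
18.7950 7.7432 1.4878 0.0000
24.1119 13.2302 3.3194 0.0000 0.0000
29.1919 18.7950 7.4059 0.0000 0.0000 0.0000

params: Δt=0.07360 u=1.04663 d=0.95545 q=0.54931 e^(-rΔt)=0.99450
t_5 payoffs: 29.1919 18.7950 7.4059 0.0000 0.0000 0.0000
t_4: node(4,0) S=114.0181 payoff=24.1119 vs cont=23.3515 → 24.1119 [stop]  node(4,1) S=124.8998 payoff=13.2302 vs cont=12.4698 → 13.2302 [stop]  node(4,2) S=136.8200 payoff=1.3100 vs cont=3.3194 → 3.3194 [wait]  node(4,3) S=149.8779 payoff=0.0000 vs cont=0.0000 → 0.0000 [wait]  node(4,4) S=164.1819 payoff=0.0000 vs cont=0.0000 → 0.0000 [wait]  ⇒ S*(4)=124.8998
t_3: node(3,0) S=119.3350 payoff=18.7950 vs cont=18.0347 → 18.7950 [stop]  node(3,1) S=130.7241 payoff=7.4059 vs cont=7.7432 → 7.7432 [wait]  node(3,2) S=143.2002 payoff=0.0000 vs cont=1.4878 → 1.4878 [wait]  node(3,3) S=156.8669 payoff=0.0000 vs cont=0.0000 → 0.0000 [wait]  ⇒ S*(3)=119.3350
t_2: node(2,0) S=124.8998 payoff=13.2302 vs cont=12.6541 → 13.2302 [stop]  node(2,1) S=136.8200 payoff=1.3100 vs cont=4.2833 → 4.2833 [wait]  node(2,2) S=149.8779 payoff=0.0000 vs cont=0.6668 → 0.6668 [wait]  ⇒ S*(2)=124.8998
t_1: node(1,0) S=130.7241 payoff=7.4059 vs cont=8.2698 → 8.2698 [wait]  node(1,1) S=143.2002 payoff=0.0000 vs cont=2.2841 → 2.2841 [wait]  ⇒ S*(1)=-
t_0: node(0,0) S=136.8200 payoff=1.3100 vs cont=4.9544 → 4.9544 [wait]  ⇒ S*(0)=-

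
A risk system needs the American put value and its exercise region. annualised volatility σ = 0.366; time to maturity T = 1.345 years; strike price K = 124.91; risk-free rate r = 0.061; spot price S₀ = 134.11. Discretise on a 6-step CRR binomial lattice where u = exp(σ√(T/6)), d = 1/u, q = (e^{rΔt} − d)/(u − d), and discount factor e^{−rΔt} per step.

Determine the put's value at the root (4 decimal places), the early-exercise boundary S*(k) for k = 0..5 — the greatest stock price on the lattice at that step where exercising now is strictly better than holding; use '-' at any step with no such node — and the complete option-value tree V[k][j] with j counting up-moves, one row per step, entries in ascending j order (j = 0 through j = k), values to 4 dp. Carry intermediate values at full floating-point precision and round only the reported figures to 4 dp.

price = 13.5943
boundary = - - - 79.7422 94.8300 79.7422
tree:
13.5943
21.0732 6.3814
31.5379 11.0377 1.8330
45.1678 18.5804 3.6893 0.0000
57.8551 30.0800 7.4254 0.0000 0.0000
68.5238 45.1678 14.9451 0.0000 0.0000 0.0000
77.4951 57.8551 30.0800 0.0000 0.0000 0.0000 0.0000

Δt=0.22417, u=1.18921, d=0.84090, q=0.49631, disc=e^(-rΔt)=0.98642
k=6 terminal: V=max(K-S,0) → 77.4951 57.8551 30.0800 0.0000 0.0000 0.0000 0.0000
k=5: j=0 S=56.3862 intr=68.5238 cont=66.8274 V=68.5238[EX]; j=1 S=79.7422 intr=45.1678 cont=43.4714 V=45.1678[EX]; j=2 S=112.7726 intr=12.1374 cont=14.9451 V=14.9451[hold]; j=3 S=159.4846 intr=0.0000 cont=0.0000 V=0.0000[hold]; j=4 S=225.5455 intr=0.0000 cont=0.0000 V=0.0000[hold]; j=5 S=318.9699 intr=0.0000 cont=0.0000 V=0.0000[hold]  S*(5)=79.7422
k=4: j=0 S=67.0549 intr=57.8551 cont=56.1587 V=57.8551[EX]; j=1 S=94.8300 intr=30.0800 cont=29.7581 V=30.0800[EX]; j=2 S=134.1100 intr=0.0000 cont=7.4254 V=7.4254[hold]; j=3 S=189.6604 intr=0.0000 cont=0.0000 V=0.0000[hold]; j=4 S=268.2205 intr=0.0000 cont=0.0000 V=0.0000[hold]  S*(4)=94.8300
k=3: j=0 S=79.7422 intr=45.1678 cont=43.4714 V=45.1678[EX]; j=1 S=112.7726 intr=12.1374 cont=18.5804 V=18.5804[hold]; j=2 S=159.4846 intr=0.0000 cont=3.6893 V=3.6893[hold]; j=3 S=225.5455 intr=0.0000 cont=0.0000 V=0.0000[hold]  S*(3)=79.7422
k=2: j=0 S=94.8300 intr=30.0800 cont=31.5379 V=31.5379[hold]; j=1 S=134.1100 intr=0.0000 cont=11.0377 V=11.0377[hold]; j=2 S=189.6604 intr=0.0000 cont=1.8330 V=1.8330[hold]  S*(2)=-
k=1: j=0 S=112.7726 intr=12.1374 cont=21.0732 V=21.0732[hold]; j=1 S=159.4846 intr=0.0000 cont=6.3814 V=6.3814[hold]  S*(1)=-
k=0: j=0 S=134.1100 intr=0.0000 cont=13.5943 V=13.5943[hold]  S*(0)=-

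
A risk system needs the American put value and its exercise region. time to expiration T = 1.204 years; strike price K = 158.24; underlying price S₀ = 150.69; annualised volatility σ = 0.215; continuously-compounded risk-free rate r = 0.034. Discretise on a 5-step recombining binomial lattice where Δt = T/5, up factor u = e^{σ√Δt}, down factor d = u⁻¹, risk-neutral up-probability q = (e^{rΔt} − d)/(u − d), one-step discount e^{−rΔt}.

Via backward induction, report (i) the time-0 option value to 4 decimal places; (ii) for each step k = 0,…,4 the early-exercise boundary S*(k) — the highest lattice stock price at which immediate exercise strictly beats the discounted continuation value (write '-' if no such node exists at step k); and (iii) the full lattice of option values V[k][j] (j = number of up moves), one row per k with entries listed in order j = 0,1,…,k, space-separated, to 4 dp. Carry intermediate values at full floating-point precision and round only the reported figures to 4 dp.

price = 15.9336
boundary = - - 122.0240 109.8059 122.0240
tree:
15.9336
24.5489 7.9952
36.2160 13.8463 2.5586
48.4341 23.0742 5.2920 0.0000
59.4288 36.2160 10.9454 0.0000 0.0000
69.3226 48.4341 22.6384 0.0000 0.0000 0.0000

Δt=0.24080  u=1.11127  d=0.89987  q=0.51254  discount=0.99185
step 5 (expiry): payoffs max(K−S,0) = 69.3226 48.4341 22.6384 0.0000 0.0000 0.0000
step 4: (k=4,j=0): S=98.8112, (K−S)⁺=59.4288, hold=58.1386 ⇒ V=59.4288 exercise | (k=4,j=1): S=122.0240, (K−S)⁺=36.2160, hold=34.9257 ⇒ V=36.2160 exercise | (k=4,j=2): S=150.6900, (K−S)⁺=7.5500, hold=10.9454 ⇒ V=10.9454 continue | (k=4,j=3): S=186.0902, (K−S)⁺=0.0000, hold=0.0000 ⇒ V=0.0000 continue | (k=4,j=4): S=229.8067, (K−S)⁺=0.0000, hold=0.0000 ⇒ V=0.0000 continue  boundary S*=122.0240
step 3: (k=3,j=0): S=109.8059, (K−S)⁺=48.4341, hold=47.1438 ⇒ V=48.4341 exercise | (k=3,j=1): S=135.6016, (K−S)⁺=22.6384, hold=23.0742 ⇒ V=23.0742 continue | (k=3,j=2): S=167.4573, (K−S)⁺=0.0000, hold=5.2920 ⇒ V=5.2920 continue | (k=3,j=3): S=206.7965, (K−S)⁺=0.0000, hold=0.0000 ⇒ V=0.0000 continue  boundary S*=109.8059
step 2: (k=2,j=0): S=122.0240, (K−S)⁺=36.2160, hold=35.1473 ⇒ V=36.2160 exercise | (k=2,j=1): S=150.6900, (K−S)⁺=7.5500, hold=13.8463 ⇒ V=13.8463 continue | (k=2,j=2): S=186.0902, (K−S)⁺=0.0000, hold=2.5586 ⇒ V=2.5586 continue  boundary S*=122.0240
step 1: (k=1,j=0): S=135.6016, (K−S)⁺=22.6384, hold=24.5489 ⇒ V=24.5489 continue | (k=1,j=1): S=167.4573, (K−S)⁺=0.0000, hold=7.9952 ⇒ V=7.9952 continue  boundary S*=-
step 0: (k=0,j=0): S=150.6900, (K−S)⁺=7.5500, hold=15.9336 ⇒ V=15.9336 continue  boundary S*=-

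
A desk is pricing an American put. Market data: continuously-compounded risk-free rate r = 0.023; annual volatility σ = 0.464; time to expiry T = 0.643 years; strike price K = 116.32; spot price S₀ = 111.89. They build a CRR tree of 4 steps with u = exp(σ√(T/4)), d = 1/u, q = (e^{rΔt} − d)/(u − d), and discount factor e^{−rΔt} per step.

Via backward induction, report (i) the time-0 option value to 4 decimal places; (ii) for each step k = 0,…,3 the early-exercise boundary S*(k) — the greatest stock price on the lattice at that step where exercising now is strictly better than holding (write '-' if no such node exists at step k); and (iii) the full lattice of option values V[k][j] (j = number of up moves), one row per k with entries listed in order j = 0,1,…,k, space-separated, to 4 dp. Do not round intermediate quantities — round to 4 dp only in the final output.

params: Δt=0.16075 u=1.20446 d=0.83024 q=0.46352 e^(-rΔt)=0.99631
t_4 payoffs: 63.1562 39.1935 4.4300 0.0000 0.0000
t_3: node(3,0) S=64.0339 payoff=52.2861 vs cont=51.8568 → 52.2861 [stop]  node(3,1) S=92.8961 payoff=23.4239 vs cont=22.9946 → 23.4239 [stop]  node(3,2) S=134.7675 payoff=0.0000 vs cont=2.3678 → 2.3678 [wait]  node(3,3) S=195.5116 payoff=0.0000 vs cont=0.0000 → 0.0000 [wait]  ⇒ S*(3)=92.8961
t_2: node(2,0) S=77.1265 payoff=39.1935 vs cont=38.7642 → 39.1935 [stop]  node(2,1) S=111.8900 payoff=4.4300 vs cont=13.6135 → 13.6135 [wait]  node(2,2) S=162.3225 payoff=0.0000 vs cont=1.2656 → 1.2656 [wait]  ⇒ S*(2)=77.1265
t_1: node(1,0) S=92.8961 payoff=23.4239 vs cont=27.2357 → 27.2357 [wait]  node(1,1) S=134.7675 payoff=0.0000 vs cont=7.8608 → 7.8608 [wait]  ⇒ S*(1)=-
t_0: node(0,0) S=111.8900 payoff=4.4300 vs cont=18.1876 → 18.1876 [wait]  ⇒ S*(0)=-

price = 18.1876
boundary = - - 77.1265 92.8961
tree:
18.1876
27.2357 7.8608
39.1935 13.6135 1.2656
52.2861 23.4239 2.3678 0.0000
63.1562 39.1935 4.4300 0.0000 0.0000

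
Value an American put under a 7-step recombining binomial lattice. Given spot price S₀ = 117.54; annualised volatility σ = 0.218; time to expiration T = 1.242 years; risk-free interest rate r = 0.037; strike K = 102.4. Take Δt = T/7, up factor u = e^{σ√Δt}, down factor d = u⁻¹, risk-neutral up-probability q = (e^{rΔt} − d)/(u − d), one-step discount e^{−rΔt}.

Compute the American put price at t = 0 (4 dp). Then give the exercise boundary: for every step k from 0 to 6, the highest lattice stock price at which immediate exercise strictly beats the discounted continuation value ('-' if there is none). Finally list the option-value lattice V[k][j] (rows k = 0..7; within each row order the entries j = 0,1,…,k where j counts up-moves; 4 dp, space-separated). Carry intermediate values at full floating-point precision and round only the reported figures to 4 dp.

params: Δt=0.17743 u=1.09617 d=0.91226 q=0.51287 e^(-rΔt)=0.99346
t_7 payoffs: 40.5945 28.1345 13.1627 0.0000 0.0000 0.0000 0.0000 0.0000
t_6: node(6,0) S=67.7497 payoff=34.6503 vs cont=33.9803 → 34.6503 [stop]  node(6,1) S=81.4079 payoff=20.9921 vs cont=20.3220 → 20.9921 [stop]  node(6,2) S=97.8197 payoff=4.5803 vs cont=6.3700 → 6.3700 [wait]  node(6,3) S=117.5400 payoff=0.0000 vs cont=0.0000 → 0.0000 [wait]  node(6,4) S=141.2359 payoff=0.0000 vs cont=0.0000 → 0.0000 [wait]  node(6,5) S=169.7089 payoff=0.0000 vs cont=0.0000 → 0.0000 [wait]  node(6,6) S=203.9221 payoff=0.0000 vs cont=0.0000 → 0.0000 [wait]  ⇒ S*(6)=81.4079
t_5: node(5,0) S=74.2655 payoff=28.1345 vs cont=27.4645 → 28.1345 [stop]  node(5,1) S=89.2373 payoff=13.1627 vs cont=13.4045 → 13.4045 [wait]  node(5,2) S=107.2274 payoff=0.0000 vs cont=3.0827 → 3.0827 [wait]  node(5,3) S=128.8444 payoff=0.0000 vs cont=0.0000 → 0.0000 [wait]  node(5,4) S=154.8193 payoff=0.0000 vs cont=0.0000 → 0.0000 [wait]  node(5,5) S=186.0307 payoff=0.0000 vs cont=0.0000 → 0.0000 [wait]  ⇒ S*(5)=74.2655
t_4: node(4,0) S=81.4079 payoff=20.9921 vs cont=20.4452 → 20.9921 [stop]  node(4,1) S=97.8197 payoff=4.5803 vs cont=8.0577 → 8.0577 [wait]  node(4,2) S=117.5400 payoff=0.0000 vs cont=1.4918 → 1.4918 [wait]  node(4,3) S=141.2359 payoff=0.0000 vs cont=0.0000 → 0.0000 [wait]  node(4,4) S=169.7089 payoff=0.0000 vs cont=0.0000 → 0.0000 [wait]  ⇒ S*(4)=81.4079
t_3: node(3,0) S=89.2373 payoff=13.1627 vs cont=14.2644 → 14.2644 [wait]  node(3,1) S=107.2274 payoff=0.0000 vs cont=4.6595 → 4.6595 [wait]  node(3,2) S=128.8444 payoff=0.0000 vs cont=0.7220 → 0.7220 [wait]  node(3,3) S=154.8193 payoff=0.0000 vs cont=0.0000 → 0.0000 [wait]  ⇒ S*(3)=-
t_2: node(2,0) S=97.8197 payoff=4.5803 vs cont=9.2772 → 9.2772 [wait]  node(2,1) S=117.5400 payoff=0.0000 vs cont=2.6228 → 2.6228 [wait]  node(2,2) S=141.2359 payoff=0.0000 vs cont=0.3494 → 0.3494 [wait]  ⇒ S*(2)=-
t_1: node(1,0) S=107.2274 payoff=0.0000 vs cont=5.8260 → 5.8260 [wait]  node(1,1) S=128.8444 payoff=0.0000 vs cont=1.4473 → 1.4473 [wait]  ⇒ S*(1)=-
t_0: node(0,0) S=117.5400 payoff=0.0000 vs cont=3.5568 → 3.5568 [wait]  ⇒ S*(0)=-

price = 3.5568
boundary = - - - - 81.4079 74.2655 81.4079
tree:
3.5568
5.8260 1.4473
9.2772 2.6228 0.3494
14.2644 4.6595 0.7220 0.0000
20.9921 8.0577 1.4918 0.0000 0.0000
28.1345 13.4045 3.0827 0.0000 0.0000 0.0000
34.6503 20.9921 6.3700 0.0000 0.0000 0.0000 0.0000
40.5945 28.1345 13.1627 0.0000 0.0000 0.0000 0.0000 0.0000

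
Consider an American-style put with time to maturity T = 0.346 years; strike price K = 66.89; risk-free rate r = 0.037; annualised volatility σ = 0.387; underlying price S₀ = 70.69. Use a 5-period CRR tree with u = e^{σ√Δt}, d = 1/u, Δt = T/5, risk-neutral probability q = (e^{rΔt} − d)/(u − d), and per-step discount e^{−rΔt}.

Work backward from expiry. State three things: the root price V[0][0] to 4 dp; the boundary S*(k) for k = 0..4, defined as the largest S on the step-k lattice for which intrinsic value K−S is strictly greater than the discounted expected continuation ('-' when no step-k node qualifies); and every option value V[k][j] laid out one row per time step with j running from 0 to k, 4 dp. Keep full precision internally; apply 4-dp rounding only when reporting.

Δt=0.06920, u=1.10717, d=0.90321, q=0.48714, disc=e^(-rΔt)=0.99744
k=5 terminal: V=max(K-S,0) → 24.3993 14.8042 3.0423 0.0000 0.0000 0.0000
k=4: j=0 S=47.0443 intr=19.8457 cont=19.6747 V=19.8457[EX]; j=1 S=57.6677 intr=9.2223 cont=9.0513 V=9.2223[EX]; j=2 S=70.6900 intr=0.0000 cont=1.5563 V=1.5563[hold]; j=3 S=86.6530 intr=0.0000 cont=0.0000 V=0.0000[hold]; j=4 S=106.2207 intr=0.0000 cont=0.0000 V=0.0000[hold]  S*(4)=57.6677
k=3: j=0 S=52.0858 intr=14.8042 cont=14.6331 V=14.8042[EX]; j=1 S=63.8477 intr=3.0423 cont=5.4739 V=5.4739[hold]; j=2 S=78.2656 intr=0.0000 cont=0.7961 V=0.7961[hold]; j=3 S=95.9393 intr=0.0000 cont=0.0000 V=0.0000[hold]  S*(3)=52.0858
k=2: j=0 S=57.6677 intr=9.2223 cont=10.2328 V=10.2328[hold]; j=1 S=70.6900 intr=0.0000 cont=3.1870 V=3.1870[hold]; j=2 S=86.6530 intr=0.0000 cont=0.4073 V=0.4073[hold]  S*(2)=-
k=1: j=0 S=63.8477 intr=3.0423 cont=6.7831 V=6.7831[hold]; j=1 S=78.2656 intr=0.0000 cont=1.8282 V=1.8282[hold]  S*(1)=-
k=0: j=0 S=70.6900 intr=0.0000 cont=4.3582 V=4.3582[hold]  S*(0)=-

price = 4.3582
boundary = - - - 52.0858 57.6677
tree:
4.3582
6.7831 1.8282
10.2328 3.1870 0.4073
14.8042 5.4739 0.7961 0.0000
19.8457 9.2223 1.5563 0.0000 0.0000
24.3993 14.8042 3.0423 0.0000 0.0000 0.0000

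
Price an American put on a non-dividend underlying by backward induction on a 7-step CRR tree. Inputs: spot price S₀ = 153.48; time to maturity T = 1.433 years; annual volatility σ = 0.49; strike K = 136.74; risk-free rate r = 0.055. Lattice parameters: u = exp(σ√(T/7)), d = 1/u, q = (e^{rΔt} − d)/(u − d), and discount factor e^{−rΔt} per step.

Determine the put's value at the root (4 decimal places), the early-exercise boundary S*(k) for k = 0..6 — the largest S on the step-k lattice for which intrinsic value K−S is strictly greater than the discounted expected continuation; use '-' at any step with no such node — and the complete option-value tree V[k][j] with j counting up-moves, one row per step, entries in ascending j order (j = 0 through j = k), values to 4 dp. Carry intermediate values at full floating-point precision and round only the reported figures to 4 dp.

price = 21.9767
boundary = - - - 78.9223 63.2289 78.9223 98.5108
tree:
21.9767
31.3359 11.9576
43.3467 18.5534 4.8116
57.8177 28.0808 8.2622 1.0383
73.5111 41.1642 14.0111 1.9818 0.0000
86.0839 57.8177 23.3858 3.7825 0.0000 0.0000
96.1567 73.5111 38.2292 7.2193 0.0000 0.0000 0.0000
104.2265 86.0839 57.8177 13.7789 0.0000 0.0000 0.0000 0.0000

params: Δt=0.20471 u=1.24820 d=0.80115 q=0.47013 e^(-rΔt)=0.98880
t_7 payoffs: 104.2265 86.0839 57.8177 13.7789 0.0000 0.0000 0.0000 0.0000
t_6: node(6,0) S=40.5833 payoff=96.1567 vs cont=94.6257 → 96.1567 [stop]  node(6,1) S=63.2289 payoff=73.5111 vs cont=71.9802 → 73.5111 [stop]  node(6,2) S=98.5108 payoff=38.2292 vs cont=36.6983 → 38.2292 [stop]  node(6,3) S=153.4800 payoff=0.0000 vs cont=7.2193 → 7.2193 [wait]  node(6,4) S=239.1222 payoff=0.0000 vs cont=0.0000 → 0.0000 [wait]  node(6,5) S=372.5530 payoff=0.0000 vs cont=0.0000 → 0.0000 [wait]  node(6,6) S=580.4385 payoff=0.0000 vs cont=0.0000 → 0.0000 [wait]  ⇒ S*(6)=98.5108
t_5: node(5,0) S=50.6561 payoff=86.0839 vs cont=84.5530 → 86.0839 [stop]  node(5,1) S=78.9223 payoff=57.8177 vs cont=56.2868 → 57.8177 [stop]  node(5,2) S=122.9611 payoff=13.7789 vs cont=23.3858 → 23.3858 [wait]  node(5,3) S=191.5737 payoff=0.0000 vs cont=3.7825 → 3.7825 [wait]  node(5,4) S=298.4723 payoff=0.0000 vs cont=0.0000 → 0.0000 [wait]  node(5,5) S=465.0206 payoff=0.0000 vs cont=0.0000 → 0.0000 [wait]  ⇒ S*(5)=78.9223
t_4: node(4,0) S=63.2289 payoff=73.5111 vs cont=71.9802 → 73.5111 [stop]  node(4,1) S=98.5108 payoff=38.2292 vs cont=41.1642 → 41.1642 [wait]  node(4,2) S=153.4800 payoff=0.0000 vs cont=14.0111 → 14.0111 [wait]  node(4,3) S=239.1222 payoff=0.0000 vs cont=1.9818 → 1.9818 [wait]  node(4,4) S=372.5530 payoff=0.0000 vs cont=0.0000 → 0.0000 [wait]  ⇒ S*(4)=63.2289
t_3: node(3,0) S=78.9223 payoff=57.8177 vs cont=57.6511 → 57.8177 [stop]  node(3,1) S=122.9611 payoff=13.7789 vs cont=28.0808 → 28.0808 [wait]  node(3,2) S=191.5737 payoff=0.0000 vs cont=8.2622 → 8.2622 [wait]  node(3,3) S=298.4723 payoff=0.0000 vs cont=1.0383 → 1.0383 [wait]  ⇒ S*(3)=78.9223
t_2: node(2,0) S=98.5108 payoff=38.2292 vs cont=43.3467 → 43.3467 [wait]  node(2,1) S=153.4800 payoff=0.0000 vs cont=18.5534 → 18.5534 [wait]  node(2,2) S=239.1222 payoff=0.0000 vs cont=4.8116 → 4.8116 [wait]  ⇒ S*(2)=-
t_1: node(1,0) S=122.9611 payoff=13.7789 vs cont=31.3359 → 31.3359 [wait]  node(1,1) S=191.5737 payoff=0.0000 vs cont=11.9576 → 11.9576 [wait]  ⇒ S*(1)=-
t_0: node(0,0) S=153.4800 payoff=0.0000 vs cont=21.9767 → 21.9767 [wait]  ⇒ S*(0)=-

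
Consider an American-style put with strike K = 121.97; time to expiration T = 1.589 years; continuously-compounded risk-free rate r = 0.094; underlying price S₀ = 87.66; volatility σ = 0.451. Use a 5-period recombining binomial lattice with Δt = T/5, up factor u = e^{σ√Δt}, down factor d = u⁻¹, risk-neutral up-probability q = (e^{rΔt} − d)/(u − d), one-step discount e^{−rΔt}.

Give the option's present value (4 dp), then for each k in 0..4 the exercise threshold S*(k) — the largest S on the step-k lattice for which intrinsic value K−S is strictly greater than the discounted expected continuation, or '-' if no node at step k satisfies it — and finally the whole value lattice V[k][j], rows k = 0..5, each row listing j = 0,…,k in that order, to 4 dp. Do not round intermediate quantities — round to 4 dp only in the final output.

price = 37.1638
boundary = - 67.9804 52.7189 67.9804 87.6600
tree:
37.1638
53.9896 22.3244
69.2511 35.5133 10.2761
81.0864 53.9896 18.8944 2.1395
90.2647 69.2511 34.3100 4.3719 0.0000
97.3825 81.0864 53.9896 8.9334 0.0000 0.0000

Δt=0.31780, u=1.28949, d=0.77550, q=0.49578, disc=e^(-rΔt)=0.97057
k=5 terminal: V=max(K-S,0) → 97.3825 81.0864 53.9896 8.9334 0.0000 0.0000
k=4: j=0 S=31.7053 intr=90.2647 cont=86.6750 V=90.2647[EX]; j=1 S=52.7189 intr=69.2511 cont=65.6613 V=69.2511[EX]; j=2 S=87.6600 intr=34.3100 cont=30.7203 V=34.3100[EX]; j=3 S=145.7593 intr=0.0000 cont=4.3719 V=4.3719[hold]; j=4 S=242.3658 intr=0.0000 cont=0.0000 V=0.0000[hold]  S*(4)=87.6600
k=3: j=0 S=40.8836 intr=81.0864 cont=77.4967 V=81.0864[EX]; j=1 S=67.9804 intr=53.9896 cont=50.3998 V=53.9896[EX]; j=2 S=113.0366 intr=8.9334 cont=18.8944 V=18.8944[hold]; j=3 S=187.9550 intr=0.0000 cont=2.1395 V=2.1395[hold]  S*(3)=67.9804
k=2: j=0 S=52.7189 intr=69.2511 cont=65.6613 V=69.2511[EX]; j=1 S=87.6600 intr=34.3100 cont=35.5133 V=35.5133[hold]; j=2 S=145.7593 intr=0.0000 cont=10.2761 V=10.2761[hold]  S*(2)=52.7189
k=1: j=0 S=67.9804 intr=53.9896 cont=50.9788 V=53.9896[EX]; j=1 S=113.0366 intr=8.9334 cont=22.3244 V=22.3244[hold]  S*(1)=67.9804
k=0: j=0 S=87.6600 intr=34.3100 cont=37.1638 V=37.1638[hold]  S*(0)=-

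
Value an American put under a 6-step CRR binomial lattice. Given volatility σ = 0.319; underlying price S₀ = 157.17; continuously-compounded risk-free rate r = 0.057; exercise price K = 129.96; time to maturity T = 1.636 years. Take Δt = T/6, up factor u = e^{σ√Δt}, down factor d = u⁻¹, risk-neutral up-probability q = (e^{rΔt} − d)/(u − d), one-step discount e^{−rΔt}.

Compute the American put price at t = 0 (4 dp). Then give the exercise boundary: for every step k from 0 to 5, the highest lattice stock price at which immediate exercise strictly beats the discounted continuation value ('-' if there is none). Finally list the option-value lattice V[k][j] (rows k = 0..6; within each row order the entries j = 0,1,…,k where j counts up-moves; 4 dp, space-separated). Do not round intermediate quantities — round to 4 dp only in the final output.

params: Δt=0.27267 u=1.18125 d=0.84656 q=0.50525 e^(-rΔt)=0.98458
t_6 payoffs: 72.1082 49.2363 17.3219 0.0000 0.0000 0.0000 0.0000
t_5: node(5,0) S=68.3375 payoff=61.6225 vs cont=59.6183 → 61.6225 [stop]  node(5,1) S=95.3550 payoff=34.6050 vs cont=32.6008 → 34.6050 [stop]  node(5,2) S=133.0539 payoff=0.0000 vs cont=8.4378 → 8.4378 [wait]  node(5,3) S=185.6572 payoff=0.0000 vs cont=0.0000 → 0.0000 [wait]  node(5,4) S=259.0573 payoff=0.0000 vs cont=0.0000 → 0.0000 [wait]  node(5,5) S=361.4765 payoff=0.0000 vs cont=0.0000 → 0.0000 [wait]  ⇒ S*(5)=95.3550
t_4: node(4,0) S=80.7237 payoff=49.2363 vs cont=47.2320 → 49.2363 [stop]  node(4,1) S=112.6381 payoff=17.3219 vs cont=21.0542 → 21.0542 [wait]  node(4,2) S=157.1700 payoff=0.0000 vs cont=4.1102 → 4.1102 [wait]  node(4,3) S=219.3077 payoff=0.0000 vs cont=0.0000 → 0.0000 [wait]  node(4,4) S=306.0117 payoff=0.0000 vs cont=0.0000 → 0.0000 [wait]  ⇒ S*(4)=80.7237
t_3: node(3,0) S=95.3550 payoff=34.6050 vs cont=34.4575 → 34.6050 [stop]  node(3,1) S=133.0539 payoff=0.0000 vs cont=12.3005 → 12.3005 [wait]  node(3,2) S=185.6572 payoff=0.0000 vs cont=2.0021 → 2.0021 [wait]  node(3,3) S=259.0573 payoff=0.0000 vs cont=0.0000 → 0.0000 [wait]  ⇒ S*(3)=95.3550
t_2: node(2,0) S=112.6381 payoff=17.3219 vs cont=22.9757 → 22.9757 [wait]  node(2,1) S=157.1700 payoff=0.0000 vs cont=6.9878 → 6.9878 [wait]  node(2,2) S=219.3077 payoff=0.0000 vs cont=0.9753 → 0.9753 [wait]  ⇒ S*(2)=-
t_1: node(1,0) S=133.0539 payoff=0.0000 vs cont=14.6680 → 14.6680 [wait]  node(1,1) S=185.6572 payoff=0.0000 vs cont=3.8890 → 3.8890 [wait]  ⇒ S*(1)=-
t_0: node(0,0) S=157.1700 payoff=0.0000 vs cont=9.0797 → 9.0797 [wait]  ⇒ S*(0)=-

price = 9.0797
boundary = - - - 95.3550 80.7237 95.3550
tree:
9.0797
14.6680 3.8890
22.9757 6.9878 0.9753
34.6050 12.3005 2.0021 0.0000
49.2363 21.0542 4.1102 0.0000 0.0000
61.6225 34.6050 8.4378 0.0000 0.0000 0.0000
72.1082 49.2363 17.3219 0.0000 0.0000 0.0000 0.0000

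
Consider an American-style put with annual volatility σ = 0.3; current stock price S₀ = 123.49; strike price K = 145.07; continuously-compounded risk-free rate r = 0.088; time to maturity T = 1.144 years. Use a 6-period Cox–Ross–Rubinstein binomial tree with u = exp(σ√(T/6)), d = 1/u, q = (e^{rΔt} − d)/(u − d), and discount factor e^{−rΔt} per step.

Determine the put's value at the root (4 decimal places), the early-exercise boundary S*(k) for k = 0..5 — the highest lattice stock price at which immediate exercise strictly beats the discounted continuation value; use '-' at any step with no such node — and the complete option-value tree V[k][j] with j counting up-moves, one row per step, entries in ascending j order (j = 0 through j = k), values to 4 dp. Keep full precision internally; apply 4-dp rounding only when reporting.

price = 24.4621
boundary = - 108.3280 95.0276 108.3280 95.0276 108.3280
tree:
24.4621
36.7420 14.4248
50.0424 23.4963 6.8940
61.7097 36.7420 12.5775 2.1075
71.9446 50.0424 22.1161 4.5765 0.0000
80.9229 61.7097 36.7420 9.9378 0.0000 0.0000
88.7988 71.9446 50.0424 21.5800 0.0000 0.0000 0.0000

Δt=0.19067  u=1.13996  d=0.87722  q=0.53170  discount=0.98336
step 6 (expiry): payoffs max(K−S,0) = 88.7988 71.9446 50.0424 21.5800 0.0000 0.0000 0.0000
step 5: (k=5,j=0): S=64.1471, (K−S)⁺=80.9229, hold=78.5091 ⇒ V=80.9229 exercise | (k=5,j=1): S=83.3603, (K−S)⁺=61.7097, hold=59.2960 ⇒ V=61.7097 exercise | (k=5,j=2): S=108.3280, (K−S)⁺=36.7420, hold=34.3282 ⇒ V=36.7420 exercise | (k=5,j=3): S=140.7741, (K−S)⁺=4.2959, hold=9.9378 ⇒ V=9.9378 continue | (k=5,j=4): S=182.9383, (K−S)⁺=0.0000, hold=0.0000 ⇒ V=0.0000 continue | (k=5,j=5): S=237.7313, (K−S)⁺=0.0000, hold=0.0000 ⇒ V=0.0000 continue  boundary S*=108.3280
step 4: (k=4,j=0): S=73.1254, (K−S)⁺=71.9446, hold=69.5308 ⇒ V=71.9446 exercise | (k=4,j=1): S=95.0276, (K−S)⁺=50.0424, hold=47.6286 ⇒ V=50.0424 exercise | (k=4,j=2): S=123.4900, (K−S)⁺=21.5800, hold=22.1161 ⇒ V=22.1161 continue | (k=4,j=3): S=160.4773, (K−S)⁺=0.0000, hold=4.5765 ⇒ V=4.5765 continue | (k=4,j=4): S=208.5429, (K−S)⁺=0.0000, hold=0.0000 ⇒ V=0.0000 continue  boundary S*=95.0276
step 3: (k=3,j=0): S=83.3603, (K−S)⁺=61.7097, hold=59.2960 ⇒ V=61.7097 exercise | (k=3,j=1): S=108.3280, (K−S)⁺=36.7420, hold=34.6085 ⇒ V=36.7420 exercise | (k=3,j=2): S=140.7741, (K−S)⁺=4.2959, hold=12.5775 ⇒ V=12.5775 continue | (k=3,j=3): S=182.9383, (K−S)⁺=0.0000, hold=2.1075 ⇒ V=2.1075 continue  boundary S*=108.3280
step 2: (k=2,j=0): S=95.0276, (K−S)⁺=50.0424, hold=47.6286 ⇒ V=50.0424 exercise | (k=2,j=1): S=123.4900, (K−S)⁺=21.5800, hold=23.4963 ⇒ V=23.4963 continue | (k=2,j=2): S=160.4773, (K−S)⁺=0.0000, hold=6.8940 ⇒ V=6.8940 continue  boundary S*=95.0276
step 1: (k=1,j=0): S=108.3280, (K−S)⁺=36.7420, hold=35.3301 ⇒ V=36.7420 exercise | (k=1,j=1): S=140.7741, (K−S)⁺=4.2959, hold=14.4248 ⇒ V=14.4248 continue  boundary S*=108.3280
step 0: (k=0,j=0): S=123.4900, (K−S)⁺=21.5800, hold=24.4621 ⇒ V=24.4621 continue  boundary S*=-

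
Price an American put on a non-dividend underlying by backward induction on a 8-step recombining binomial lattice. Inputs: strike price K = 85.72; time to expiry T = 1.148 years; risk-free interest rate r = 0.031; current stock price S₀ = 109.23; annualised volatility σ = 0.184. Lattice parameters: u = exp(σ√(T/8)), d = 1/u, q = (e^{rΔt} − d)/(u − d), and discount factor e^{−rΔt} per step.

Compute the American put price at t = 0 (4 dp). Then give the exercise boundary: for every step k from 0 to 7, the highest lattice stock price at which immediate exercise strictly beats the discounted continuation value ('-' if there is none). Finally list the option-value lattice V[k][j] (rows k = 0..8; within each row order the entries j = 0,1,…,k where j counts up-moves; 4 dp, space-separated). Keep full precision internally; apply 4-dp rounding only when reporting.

price = 0.7297
boundary = - - - - - - 71.8978 77.0879
tree:
0.7297
1.2659 0.2302
2.1584 0.4348 0.0391
3.6032 0.8139 0.0809 0.0000
5.8584 1.5066 0.1674 0.0000 0.0000
9.2065 2.7503 0.3463 0.0000 0.0000 0.0000
13.8222 4.9313 0.7165 0.0000 0.0000 0.0000 0.0000
18.6630 8.6321 1.4824 0.0000 0.0000 0.0000 0.0000 0.0000
23.1778 13.8222 3.0672 0.0000 0.0000 0.0000 0.0000 0.0000 0.0000

Δt=0.14350, u=1.07219, d=0.93267, q=0.51454, disc=e^(-rΔt)=0.99556
k=8 terminal: V=max(K-S,0) → 23.1778 13.8222 3.0672 0.0000 0.0000 0.0000 0.0000 0.0000 0.0000
k=7: j=0 S=67.0570 intr=18.6630 cont=18.2825 V=18.6630[EX]; j=1 S=77.0879 intr=8.6321 cont=8.2516 V=8.6321[EX]; j=2 S=88.6194 intr=0.0000 cont=1.4824 V=1.4824[hold]; j=3 S=101.8758 intr=0.0000 cont=0.0000 V=0.0000[hold]; j=4 S=117.1151 intr=0.0000 cont=0.0000 V=0.0000[hold]; j=5 S=134.6341 intr=0.0000 cont=0.0000 V=0.0000[hold]; j=6 S=154.7738 intr=0.0000 cont=0.0000 V=0.0000[hold]; j=7 S=177.9261 intr=0.0000 cont=0.0000 V=0.0000[hold]  S*(7)=77.0879
k=6: j=0 S=71.8978 intr=13.8222 cont=13.4418 V=13.8222[EX]; j=1 S=82.6528 intr=3.0672 cont=4.9313 V=4.9313[hold]; j=2 S=95.0167 intr=0.0000 cont=0.7165 V=0.7165[hold]; j=3 S=109.2300 intr=0.0000 cont=0.0000 V=0.0000[hold]; j=4 S=125.5695 intr=0.0000 cont=0.0000 V=0.0000[hold]; j=5 S=144.3532 intr=0.0000 cont=0.0000 V=0.0000[hold]; j=6 S=165.9466 intr=0.0000 cont=0.0000 V=0.0000[hold]  S*(6)=71.8978
k=5: j=0 S=77.0879 intr=8.6321 cont=9.2065 V=9.2065[hold]; j=1 S=88.6194 intr=0.0000 cont=2.7503 V=2.7503[hold]; j=2 S=101.8758 intr=0.0000 cont=0.3463 V=0.3463[hold]; j=3 S=117.1151 intr=0.0000 cont=0.0000 V=0.0000[hold]; j=4 S=134.6341 intr=0.0000 cont=0.0000 V=0.0000[hold]; j=5 S=154.7738 intr=0.0000 cont=0.0000 V=0.0000[hold]  S*(5)=-
k=4: j=0 S=82.6528 intr=3.0672 cont=5.8584 V=5.8584[hold]; j=1 S=95.0167 intr=0.0000 cont=1.5066 V=1.5066[hold]; j=2 S=109.2300 intr=0.0000 cont=0.1674 V=0.1674[hold]; j=3 S=125.5695 intr=0.0000 cont=0.0000 V=0.0000[hold]; j=4 S=144.3532 intr=0.0000 cont=0.0000 V=0.0000[hold]  S*(4)=-
k=3: j=0 S=88.6194 intr=0.0000 cont=3.6032 V=3.6032[hold]; j=1 S=101.8758 intr=0.0000 cont=0.8139 V=0.8139[hold]; j=2 S=117.1151 intr=0.0000 cont=0.0809 V=0.0809[hold]; j=3 S=134.6341 intr=0.0000 cont=0.0000 V=0.0000[hold]  S*(3)=-
k=2: j=0 S=95.0167 intr=0.0000 cont=2.1584 V=2.1584[hold]; j=1 S=109.2300 intr=0.0000 cont=0.4348 V=0.4348[hold]; j=2 S=125.5695 intr=0.0000 cont=0.0391 V=0.0391[hold]  S*(2)=-
k=1: j=0 S=101.8758 intr=0.0000 cont=1.2659 V=1.2659[hold]; j=1 S=117.1151 intr=0.0000 cont=0.2302 V=0.2302[hold]  S*(1)=-
k=0: j=0 S=109.2300 intr=0.0000 cont=0.7297 V=0.7297[hold]  S*(0)=-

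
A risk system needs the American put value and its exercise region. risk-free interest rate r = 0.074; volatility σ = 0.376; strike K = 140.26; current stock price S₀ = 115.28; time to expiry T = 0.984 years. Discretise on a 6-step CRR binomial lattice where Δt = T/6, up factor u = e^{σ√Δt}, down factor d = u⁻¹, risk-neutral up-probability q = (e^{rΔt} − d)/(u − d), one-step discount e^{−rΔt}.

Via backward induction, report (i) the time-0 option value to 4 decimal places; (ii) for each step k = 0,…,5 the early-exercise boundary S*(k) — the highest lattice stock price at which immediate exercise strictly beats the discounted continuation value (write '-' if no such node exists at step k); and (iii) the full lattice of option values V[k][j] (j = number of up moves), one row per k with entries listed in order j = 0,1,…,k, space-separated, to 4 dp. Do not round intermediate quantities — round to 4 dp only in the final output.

params: Δt=0.16400 u=1.16447 d=0.85876 q=0.50195 e^(-rΔt)=0.98794
t_6 payoffs: 94.0242 77.5645 55.2450 24.9800 0.0000 0.0000 0.0000
t_5: node(5,0) S=53.8403 payoff=86.4197 vs cont=84.7278 → 86.4197 [stop]  node(5,1) S=73.0073 payoff=67.2527 vs cont=65.5608 → 67.2527 [stop]  node(5,2) S=98.9976 payoff=41.2624 vs cont=39.5705 → 41.2624 [stop]  node(5,3) S=134.2404 payoff=6.0196 vs cont=12.2913 → 12.2913 [wait]  node(5,4) S=182.0296 payoff=0.0000 vs cont=0.0000 → 0.0000 [wait]  node(5,5) S=246.8315 payoff=0.0000 vs cont=0.0000 → 0.0000 [wait]  ⇒ S*(5)=98.9976
t_4: node(4,0) S=62.6955 payoff=77.5645 vs cont=75.8725 → 77.5645 [stop]  node(4,1) S=85.0150 payoff=55.2450 vs cont=53.5531 → 55.2450 [stop]  node(4,2) S=115.2800 payoff=24.9800 vs cont=26.3982 → 26.3982 [wait]  node(4,3) S=156.3193 payoff=0.0000 vs cont=6.0479 → 6.0479 [wait]  node(4,4) S=211.9685 payoff=0.0000 vs cont=0.0000 → 0.0000 [wait]  ⇒ S*(4)=85.0150
t_3: node(3,0) S=73.0073 payoff=67.2527 vs cont=65.5608 → 67.2527 [stop]  node(3,1) S=98.9976 payoff=41.2624 vs cont=40.2738 → 41.2624 [stop]  node(3,2) S=134.2404 payoff=6.0196 vs cont=15.9882 → 15.9882 [wait]  node(3,3) S=182.0296 payoff=0.0000 vs cont=2.9759 → 2.9759 [wait]  ⇒ S*(3)=98.9976
t_2: node(2,0) S=85.0150 payoff=55.2450 vs cont=53.5531 → 55.2450 [stop]  node(2,1) S=115.2800 payoff=24.9800 vs cont=28.2315 → 28.2315 [wait]  node(2,2) S=156.3193 payoff=0.0000 vs cont=9.3427 → 9.3427 [wait]  ⇒ S*(2)=85.0150
t_1: node(1,0) S=98.9976 payoff=41.2624 vs cont=41.1829 → 41.2624 [stop]  node(1,1) S=134.2404 payoff=6.0196 vs cont=18.5241 → 18.5241 [wait]  ⇒ S*(1)=98.9976
t_0: node(0,0) S=115.2800 payoff=24.9800 vs cont=29.4890 → 29.4890 [wait]  ⇒ S*(0)=-

price = 29.4890
boundary = - 98.9976 85.0150 98.9976 85.0150 98.9976
tree:
29.4890
41.2624 18.5241
55.2450 28.2315 9.3427
67.2527 41.2624 15.9882 2.9759
77.5645 55.2450 26.3982 6.0479 0.0000
86.4197 67.2527 41.2624 12.2913 0.0000 0.0000
94.0242 77.5645 55.2450 24.9800 0.0000 0.0000 0.0000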